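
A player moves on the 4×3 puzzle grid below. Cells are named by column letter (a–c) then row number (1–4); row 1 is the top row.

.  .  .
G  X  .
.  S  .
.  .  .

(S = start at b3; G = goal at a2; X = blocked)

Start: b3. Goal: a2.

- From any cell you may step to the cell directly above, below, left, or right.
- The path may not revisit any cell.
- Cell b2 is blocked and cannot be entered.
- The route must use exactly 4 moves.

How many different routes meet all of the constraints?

1

Need simple routes of exactly 4 moves from b3 to a2 (Manhattan distance 2, so 1 moves are spent on a detour and 1 undoing it).
Enumerating: b3 b4 a4 a3 a2.
That gives 1 route.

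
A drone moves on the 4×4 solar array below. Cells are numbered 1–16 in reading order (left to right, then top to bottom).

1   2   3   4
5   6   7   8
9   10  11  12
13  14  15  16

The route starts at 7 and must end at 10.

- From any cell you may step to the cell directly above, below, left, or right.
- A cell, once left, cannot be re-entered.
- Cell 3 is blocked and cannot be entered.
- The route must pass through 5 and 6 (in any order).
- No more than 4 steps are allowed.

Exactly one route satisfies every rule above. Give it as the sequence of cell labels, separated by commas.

7, 6, 5, 9, 10

The 4-move cap with required stops at 5, 6 leaves no slack for detours.
Route from 7: left 2 to 5, down 1 to 9, right 1 to 10 — 4 moves in all.
Check: all required cells visited; 4 ≤ 4 moves.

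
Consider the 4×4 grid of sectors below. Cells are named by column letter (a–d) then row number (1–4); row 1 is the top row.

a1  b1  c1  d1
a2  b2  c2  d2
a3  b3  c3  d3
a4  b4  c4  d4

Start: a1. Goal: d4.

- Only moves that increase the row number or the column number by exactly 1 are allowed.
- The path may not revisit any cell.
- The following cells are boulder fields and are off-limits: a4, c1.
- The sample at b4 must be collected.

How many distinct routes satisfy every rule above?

3

A right/down-only route from a1 to d4 makes exactly 3 down-moves and 3 right-moves in some order.
With no other constraints that would be C(6,3) = 20 routes.
Split at b4 and multiply the segment counts (each segment already excludes blocked cells): a1→b4: 3; b4→d4: 1; product = 3.
That gives 3 routes.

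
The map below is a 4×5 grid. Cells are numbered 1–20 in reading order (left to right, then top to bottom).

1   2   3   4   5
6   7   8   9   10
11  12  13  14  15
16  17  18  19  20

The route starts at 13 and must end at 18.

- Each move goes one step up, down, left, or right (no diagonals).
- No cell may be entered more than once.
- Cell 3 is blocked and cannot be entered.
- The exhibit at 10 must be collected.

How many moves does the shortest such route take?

7

Any route passes through 10 somewhere between 13 and 18. Summing Manhattan distances along the two legs (13 → 10 → 18) gives a lower bound of 3 + 4 = 7 moves.
A route of 7 moves achieves this: 13 → 8 → 9 → 10 → 15 → 20 → 19 → 18.
Since 7 matches the lower bound, it is optimal.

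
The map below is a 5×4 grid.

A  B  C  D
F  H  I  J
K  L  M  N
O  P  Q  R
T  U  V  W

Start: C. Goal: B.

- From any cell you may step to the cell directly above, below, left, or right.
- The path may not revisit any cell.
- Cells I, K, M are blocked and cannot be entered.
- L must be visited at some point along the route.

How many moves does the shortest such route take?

9

Any route passes through L somewhere between C and B. Summing Manhattan distances along the two legs (C → L → B) gives a lower bound of 3 + 2 = 5 moves.
The shortest route satisfying every rule uses 9 moves: C → D → J → N → R → Q → P → L → H → B.
The bound of 5 isn't tight here; checking systematically, no route of length 5 through 8 satisfies every constraint (on a 4-connected grid the length of any start-to-goal walk has the same parity as the Manhattan bound, so only lengths 5, 7, 9, … need checking), so 9 is the minimum.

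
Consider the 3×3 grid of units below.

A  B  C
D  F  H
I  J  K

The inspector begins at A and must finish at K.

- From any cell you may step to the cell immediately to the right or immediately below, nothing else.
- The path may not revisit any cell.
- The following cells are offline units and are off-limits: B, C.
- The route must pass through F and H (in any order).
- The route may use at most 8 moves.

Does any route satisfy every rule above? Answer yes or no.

One route that works: A → D → F → H → K.

yes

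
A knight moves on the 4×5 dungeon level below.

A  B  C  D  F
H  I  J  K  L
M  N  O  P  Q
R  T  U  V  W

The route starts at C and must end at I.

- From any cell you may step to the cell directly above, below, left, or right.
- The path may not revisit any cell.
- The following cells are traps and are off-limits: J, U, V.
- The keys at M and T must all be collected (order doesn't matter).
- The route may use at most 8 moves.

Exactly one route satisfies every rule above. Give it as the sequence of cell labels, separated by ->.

The budget equals the shortest possible length, so every move has to be on a shortest route through the required cells.
Route from C: left 2 to A, down 3 to R, right 1 to T, up 2 to I — 8 moves in all.
Check: all required cells visited; 8 ≤ 8 moves.

C -> B -> A -> H -> M -> R -> T -> N -> I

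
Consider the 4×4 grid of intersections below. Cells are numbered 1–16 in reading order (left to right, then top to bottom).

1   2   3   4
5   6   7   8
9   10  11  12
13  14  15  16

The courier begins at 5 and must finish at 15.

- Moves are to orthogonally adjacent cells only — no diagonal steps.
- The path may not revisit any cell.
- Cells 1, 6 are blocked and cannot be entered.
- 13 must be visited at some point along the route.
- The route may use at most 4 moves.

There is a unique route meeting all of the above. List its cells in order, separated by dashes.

5 - 9 - 13 - 14 - 15

The 4-move cap with required stops at 13 leaves no slack for detours.
Route from 5: 2× down (reaching 13), 2× right (reaching 15) — 4 moves in all.
Check: all required cells visited; 4 ≤ 4 moves.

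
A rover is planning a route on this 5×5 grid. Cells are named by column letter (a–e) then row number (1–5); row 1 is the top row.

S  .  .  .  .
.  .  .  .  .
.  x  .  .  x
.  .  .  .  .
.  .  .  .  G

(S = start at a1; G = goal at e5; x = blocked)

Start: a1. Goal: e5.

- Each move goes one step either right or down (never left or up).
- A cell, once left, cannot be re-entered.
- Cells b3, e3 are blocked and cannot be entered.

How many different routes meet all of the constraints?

28

A right/down-only route from a1 to e5 makes exactly 4 down-moves and 4 right-moves in some order.
With no other constraints that would be C(8,4) = 70 routes.
Subtract routes through each blocked cell (inclusion–exclusion for overlaps): − through b3: 30 − through e3: 15 + through b3&e3: 3 → 28.
That gives 28 routes.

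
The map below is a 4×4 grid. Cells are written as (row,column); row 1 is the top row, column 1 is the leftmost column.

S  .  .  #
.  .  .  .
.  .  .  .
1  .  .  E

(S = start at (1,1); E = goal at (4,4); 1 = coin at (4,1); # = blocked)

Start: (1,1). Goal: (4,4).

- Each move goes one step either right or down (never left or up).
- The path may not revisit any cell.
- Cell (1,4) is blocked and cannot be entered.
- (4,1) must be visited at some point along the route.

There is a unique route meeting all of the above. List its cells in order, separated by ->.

(1,1) -> (2,1) -> (3,1) -> (4,1) -> (4,2) -> (4,3) -> (4,4)

Moves only go right or down, so the column and row indices never decrease.
Route from (1,1): 3× down (reaching (4,1)), 3× right (reaching (4,4)) — 6 moves in all.
Check: all required cells visited.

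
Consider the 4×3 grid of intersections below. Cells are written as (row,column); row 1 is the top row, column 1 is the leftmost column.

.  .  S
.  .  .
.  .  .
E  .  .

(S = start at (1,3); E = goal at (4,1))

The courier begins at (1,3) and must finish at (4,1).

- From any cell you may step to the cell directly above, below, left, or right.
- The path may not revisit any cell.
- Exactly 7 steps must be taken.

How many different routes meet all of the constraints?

13

Need simple routes of exactly 7 moves from (1,3) to (4,1) (Manhattan distance 5, so 1 moves are spent on a detour and 1 undoing it).
Branch systematically from the start, pruning whenever the remaining move budget drops below the Manhattan distance to (4,1) or differs from it in parity. Grouping the completions by first move — via (2,3): 5; via (1,2): 8 — and summing: 5 + 8 = 13.
That gives 13 routes.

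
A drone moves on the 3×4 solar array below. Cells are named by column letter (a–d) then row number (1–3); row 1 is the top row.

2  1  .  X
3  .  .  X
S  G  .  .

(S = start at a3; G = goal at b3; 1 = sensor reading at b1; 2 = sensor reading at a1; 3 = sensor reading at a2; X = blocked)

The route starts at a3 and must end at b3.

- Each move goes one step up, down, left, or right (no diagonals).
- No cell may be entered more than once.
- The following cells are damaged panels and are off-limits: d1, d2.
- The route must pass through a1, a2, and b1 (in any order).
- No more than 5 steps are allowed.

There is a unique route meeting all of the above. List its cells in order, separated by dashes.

The 5-move cap with required stops at a1, a2, b1 leaves no slack for detours.
Route from a3: up 2 to a1, right 1 to b1, down 2 to b3 — 5 moves in all.
Check: all required cells visited; 5 ≤ 5 moves.

a3 - a2 - a1 - b1 - b2 - b3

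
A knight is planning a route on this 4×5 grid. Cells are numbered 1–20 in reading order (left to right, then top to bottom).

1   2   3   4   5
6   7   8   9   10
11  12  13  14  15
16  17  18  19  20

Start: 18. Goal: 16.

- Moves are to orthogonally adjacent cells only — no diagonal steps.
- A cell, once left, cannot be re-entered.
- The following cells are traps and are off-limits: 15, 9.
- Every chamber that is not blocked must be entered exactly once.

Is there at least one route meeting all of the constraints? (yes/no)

Cell 10 has only one open neighbour but is neither the start nor the goal, so a Hamiltonian route would have to both enter and leave it through the same neighbour — impossible without revisiting.

no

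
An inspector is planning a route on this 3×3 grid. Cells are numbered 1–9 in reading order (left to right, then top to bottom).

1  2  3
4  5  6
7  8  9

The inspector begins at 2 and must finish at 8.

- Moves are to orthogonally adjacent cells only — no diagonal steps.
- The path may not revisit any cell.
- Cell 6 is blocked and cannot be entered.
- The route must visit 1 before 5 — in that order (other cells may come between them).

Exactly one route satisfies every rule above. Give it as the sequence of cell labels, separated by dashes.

2 - 1 - 4 - 5 - 8

The waypoints must appear in the order 1, 5, with no cell reused.
Route from 2: left to 1, down to 4, right to 5, down to 8 — 4 moves in all.
Check: order respected (1 at step 1, 5 at step 3).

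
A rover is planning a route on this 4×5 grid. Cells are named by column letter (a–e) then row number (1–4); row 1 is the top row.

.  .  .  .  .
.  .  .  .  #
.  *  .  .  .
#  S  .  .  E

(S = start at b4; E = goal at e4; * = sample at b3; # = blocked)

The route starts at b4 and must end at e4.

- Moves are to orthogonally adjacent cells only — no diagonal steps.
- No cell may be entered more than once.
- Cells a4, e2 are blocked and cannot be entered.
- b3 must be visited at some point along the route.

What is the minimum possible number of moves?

Any route passes through b3 somewhere between b4 and e4. Summing Manhattan distances along the two legs (b4 → b3 → e4) gives a lower bound of 1 + 4 = 5 moves.
A route of 5 moves achieves this: b4 → b3 → c3 → c4 → d4 → e4.
Since 5 matches the lower bound, it is optimal.

5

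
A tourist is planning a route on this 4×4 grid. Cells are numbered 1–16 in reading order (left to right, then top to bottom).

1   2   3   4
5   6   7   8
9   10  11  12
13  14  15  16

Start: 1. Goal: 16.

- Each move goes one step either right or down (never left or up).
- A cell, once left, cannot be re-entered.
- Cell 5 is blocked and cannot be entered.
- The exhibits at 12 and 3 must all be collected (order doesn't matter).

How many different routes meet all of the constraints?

3

A right/down-only route from 1 to 16 makes exactly 3 down-moves and 3 right-moves in some order.
With no other constraints that would be C(6,3) = 20 routes.
A monotone route can only reach the required cells in the order 3, 12, so split there and multiply the segment counts (each segment already excludes blocked cells): 1→3: 1; 3→12: 3; 12→16: 1; product = 3.
That gives 3 routes.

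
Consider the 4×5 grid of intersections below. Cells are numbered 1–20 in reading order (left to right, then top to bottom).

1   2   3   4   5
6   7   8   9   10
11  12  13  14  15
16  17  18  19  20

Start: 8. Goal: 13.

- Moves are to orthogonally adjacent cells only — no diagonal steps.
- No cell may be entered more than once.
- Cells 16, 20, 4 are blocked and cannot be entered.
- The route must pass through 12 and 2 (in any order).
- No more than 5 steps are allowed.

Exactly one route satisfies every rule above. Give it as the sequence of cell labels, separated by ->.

8 -> 3 -> 2 -> 7 -> 12 -> 13

The budget equals the shortest possible length, so every move has to be on a shortest route through the required cells.
Route from 8: up to 3, left to 2, 2× down (reaching 12), right to 13 — 5 moves in all.
Check: all required cells visited; 5 ≤ 5 moves.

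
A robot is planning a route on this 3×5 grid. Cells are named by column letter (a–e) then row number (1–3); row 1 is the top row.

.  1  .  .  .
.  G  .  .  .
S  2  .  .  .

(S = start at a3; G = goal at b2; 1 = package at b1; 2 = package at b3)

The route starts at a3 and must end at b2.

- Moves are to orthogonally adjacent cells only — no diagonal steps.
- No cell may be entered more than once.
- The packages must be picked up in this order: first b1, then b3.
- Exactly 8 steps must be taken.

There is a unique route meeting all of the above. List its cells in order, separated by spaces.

a3 a2 a1 b1 c1 c2 c3 b3 b2

The waypoints must appear in the order b1, b3, with no cell reused.
Route from a3: up 2 to a1, right 2 to c1, down 2 to c3, left 1 to b3, up 1 to b2 — 8 moves in all.
Check: order respected (1 at step 3, 2 at step 7); 8 moves as required.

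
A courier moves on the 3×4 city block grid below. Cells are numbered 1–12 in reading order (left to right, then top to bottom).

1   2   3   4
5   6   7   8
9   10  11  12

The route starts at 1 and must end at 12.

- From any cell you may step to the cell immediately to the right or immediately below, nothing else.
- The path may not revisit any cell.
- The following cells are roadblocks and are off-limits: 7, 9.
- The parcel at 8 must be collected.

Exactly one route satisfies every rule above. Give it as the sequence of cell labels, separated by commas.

Moves only go right or down, so the column and row indices never decrease.
Route from 1: 3× right (reaching 4), 2× down (reaching 12) — 5 moves in all.
Check: all required cells visited.

1, 2, 3, 4, 8, 12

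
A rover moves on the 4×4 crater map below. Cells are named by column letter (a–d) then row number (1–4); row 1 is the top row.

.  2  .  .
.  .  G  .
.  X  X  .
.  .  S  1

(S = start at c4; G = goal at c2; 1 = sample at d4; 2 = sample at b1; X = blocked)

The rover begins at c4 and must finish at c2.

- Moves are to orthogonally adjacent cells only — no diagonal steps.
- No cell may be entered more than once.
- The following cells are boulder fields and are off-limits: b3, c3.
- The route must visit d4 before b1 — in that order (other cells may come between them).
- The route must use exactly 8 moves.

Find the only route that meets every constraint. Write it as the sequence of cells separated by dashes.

The waypoints must appear in the order d4, b1, with no cell reused.
Route from c4: right 1 to d4, up 3 to d1, left 2 to b1, down 1 to b2, right 1 to c2 — 8 moves in all.
Check: order respected (1 at step 1, 2 at step 6); 8 moves as required.

c4 - d4 - d3 - d2 - d1 - c1 - b1 - b2 - c2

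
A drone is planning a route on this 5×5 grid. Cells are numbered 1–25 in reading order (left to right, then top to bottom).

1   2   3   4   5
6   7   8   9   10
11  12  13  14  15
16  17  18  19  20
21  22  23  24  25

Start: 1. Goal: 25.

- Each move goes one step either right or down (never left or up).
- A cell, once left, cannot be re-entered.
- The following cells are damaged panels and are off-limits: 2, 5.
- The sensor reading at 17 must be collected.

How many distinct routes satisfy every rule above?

A right/down-only route from 1 to 25 makes exactly 4 down-moves and 4 right-moves in some order.
With no other constraints that would be C(8,4) = 70 routes.
Split at 17 and multiply the segment counts (each segment already excludes blocked cells): 1→17: 3; 17→25: 4; product = 12.
That gives 12 routes.

12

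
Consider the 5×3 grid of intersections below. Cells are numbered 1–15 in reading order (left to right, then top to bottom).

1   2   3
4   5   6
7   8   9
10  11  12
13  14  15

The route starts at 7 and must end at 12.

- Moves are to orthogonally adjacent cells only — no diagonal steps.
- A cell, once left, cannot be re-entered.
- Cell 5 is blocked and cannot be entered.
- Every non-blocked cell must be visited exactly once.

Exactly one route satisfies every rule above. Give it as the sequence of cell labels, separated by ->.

7 -> 4 -> 1 -> 2 -> 3 -> 6 -> 9 -> 8 -> 11 -> 10 -> 13 -> 14 -> 15 -> 12

Need to visit all 14 open cells exactly once, starting at 7 and ending at 12.
Cell 1 has only two open neighbours (4 and 2), so the path must pass straight through it: one of those is the cell it's entered from and the other is where it exits.
Route from 7: 2× up (reaching 1), 2× right (reaching 3), 2× down (reaching 9), left to 8, down to 11, left to 10, down to 13, 2× right (reaching 15), up to 12 — 13 moves in all.
Check: all 14 open cells covered.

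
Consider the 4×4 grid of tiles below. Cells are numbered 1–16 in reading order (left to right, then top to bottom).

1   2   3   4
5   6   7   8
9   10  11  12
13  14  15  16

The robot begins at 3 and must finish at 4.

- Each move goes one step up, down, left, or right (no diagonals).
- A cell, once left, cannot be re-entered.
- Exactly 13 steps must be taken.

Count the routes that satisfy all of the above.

24

Need simple routes of exactly 13 moves from 3 to 4 (Manhattan distance 1, so 6 moves are spent on a detour and 6 undoing it).
Branch systematically from the start, pruning whenever the remaining move budget drops below the Manhattan distance to 4 or differs from it in parity. Grouping the completions by first move — via 7: 8; via 2: 16 (no valid completion starts via 4) — and summing: 8 + 16 = 24.
That gives 24 routes.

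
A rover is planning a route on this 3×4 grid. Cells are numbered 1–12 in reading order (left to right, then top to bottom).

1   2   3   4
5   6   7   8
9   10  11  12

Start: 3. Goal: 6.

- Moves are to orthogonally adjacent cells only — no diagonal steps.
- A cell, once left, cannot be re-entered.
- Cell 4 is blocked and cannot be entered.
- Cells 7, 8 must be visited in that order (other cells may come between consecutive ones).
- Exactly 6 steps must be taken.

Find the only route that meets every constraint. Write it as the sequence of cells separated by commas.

The waypoints must appear in the order 7, 8, with no cell reused.
Route from 3: down to 7, right to 8, down to 12, 2× left (reaching 10), up to 6 — 6 moves in all.
Check: order respected (7 at step 1, 8 at step 2); 6 moves as required.

3, 7, 8, 12, 11, 10, 6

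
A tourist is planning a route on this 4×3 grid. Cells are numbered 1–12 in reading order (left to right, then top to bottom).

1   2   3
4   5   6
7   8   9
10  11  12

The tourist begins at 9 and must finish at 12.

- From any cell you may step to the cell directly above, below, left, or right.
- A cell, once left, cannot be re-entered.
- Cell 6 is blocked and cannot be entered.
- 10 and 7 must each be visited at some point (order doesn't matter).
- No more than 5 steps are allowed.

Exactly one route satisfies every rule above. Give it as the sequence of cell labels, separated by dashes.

Any route must reach 10 and 7 and still end at 12 within 5 moves, so the order of the required stops is forced.
Route from 9: left 2 to 7, down 1 to 10, right 2 to 12 — 5 moves in all.
Check: all required cells visited; 5 ≤ 5 moves.

9 - 8 - 7 - 10 - 11 - 12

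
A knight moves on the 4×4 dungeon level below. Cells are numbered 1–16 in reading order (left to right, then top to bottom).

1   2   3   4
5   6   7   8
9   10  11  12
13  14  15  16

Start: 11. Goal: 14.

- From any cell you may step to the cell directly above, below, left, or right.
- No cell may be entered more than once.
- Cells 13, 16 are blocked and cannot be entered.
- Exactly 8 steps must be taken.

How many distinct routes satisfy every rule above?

9

Need simple routes of exactly 8 moves from 11 to 14 (Manhattan distance 2, so 3 moves are spent on a detour and 3 undoing it).
Branch systematically from the start, pruning whenever the remaining move budget drops below the Manhattan distance to 14 or differs from it in parity. Grouping the completions by first move — via 7: 5; via 12: 4 (no valid completion starts via 15 and 10) — and summing: 5 + 4 = 9.
That gives 9 routes.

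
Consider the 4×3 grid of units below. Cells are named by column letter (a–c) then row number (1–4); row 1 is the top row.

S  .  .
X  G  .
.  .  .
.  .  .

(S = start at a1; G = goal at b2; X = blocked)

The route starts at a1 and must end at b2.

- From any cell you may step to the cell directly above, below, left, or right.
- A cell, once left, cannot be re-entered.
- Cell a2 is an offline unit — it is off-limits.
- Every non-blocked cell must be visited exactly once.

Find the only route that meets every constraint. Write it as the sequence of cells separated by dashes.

Need to visit all 11 open cells exactly once, starting at a1 and ending at b2.
Route from a1: right 2 to c1, down 3 to c4, left 2 to a4, up 1 to a3, right 1 to b3, up 1 to b2 — 10 moves in all.
Check: all 11 open cells covered.

a1 - b1 - c1 - c2 - c3 - c4 - b4 - a4 - a3 - b3 - b2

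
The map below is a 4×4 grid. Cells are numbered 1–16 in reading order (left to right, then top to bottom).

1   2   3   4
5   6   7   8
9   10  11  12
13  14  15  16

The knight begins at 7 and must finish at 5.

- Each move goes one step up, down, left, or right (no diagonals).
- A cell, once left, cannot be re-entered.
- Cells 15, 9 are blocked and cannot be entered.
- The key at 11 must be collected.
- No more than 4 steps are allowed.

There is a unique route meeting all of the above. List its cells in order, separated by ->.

Any route must reach 11 and still end at 5 within 4 moves, so the order of the required stops is forced.
Route from 7: down to 11, left to 10, up to 6, left to 5 — 4 moves in all.
Check: all required cells visited; 4 ≤ 4 moves.

7 -> 11 -> 10 -> 6 -> 5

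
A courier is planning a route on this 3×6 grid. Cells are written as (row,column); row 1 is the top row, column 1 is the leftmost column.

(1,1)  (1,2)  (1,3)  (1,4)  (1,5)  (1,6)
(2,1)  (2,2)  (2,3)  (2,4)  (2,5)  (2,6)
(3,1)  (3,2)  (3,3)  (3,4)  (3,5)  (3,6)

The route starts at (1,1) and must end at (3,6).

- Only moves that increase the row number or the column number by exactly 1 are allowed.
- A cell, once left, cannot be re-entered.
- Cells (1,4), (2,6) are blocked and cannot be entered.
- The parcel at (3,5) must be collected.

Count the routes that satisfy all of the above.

12

A right/down-only route from (1,1) to (3,6) makes exactly 2 down-moves and 5 right-moves in some order.
With no other constraints that would be C(7,2) = 21 routes.
Split at (3,5) and multiply the segment counts (each segment already excludes blocked cells): (1,1)→(3,5): 12; (3,5)→(3,6): 1; product = 12.
That gives 12 routes.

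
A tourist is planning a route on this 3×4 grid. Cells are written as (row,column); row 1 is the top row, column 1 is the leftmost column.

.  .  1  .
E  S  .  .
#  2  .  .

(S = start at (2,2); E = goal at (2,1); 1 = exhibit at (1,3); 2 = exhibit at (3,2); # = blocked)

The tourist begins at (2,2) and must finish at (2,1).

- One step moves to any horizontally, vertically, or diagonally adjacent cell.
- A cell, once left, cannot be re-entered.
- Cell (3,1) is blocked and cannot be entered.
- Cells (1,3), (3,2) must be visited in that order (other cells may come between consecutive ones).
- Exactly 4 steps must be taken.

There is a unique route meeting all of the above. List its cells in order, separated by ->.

The waypoints must appear in the order (1,3), (3,2), with no cell reused.
Route from (2,2): up-right to (1,3), down to (2,3), down-left to (3,2), up-left to (2,1) — 4 moves in all.
Check: order respected (1 at step 1, 2 at step 3); 4 moves as required.

(2,2) -> (1,3) -> (2,3) -> (3,2) -> (2,1)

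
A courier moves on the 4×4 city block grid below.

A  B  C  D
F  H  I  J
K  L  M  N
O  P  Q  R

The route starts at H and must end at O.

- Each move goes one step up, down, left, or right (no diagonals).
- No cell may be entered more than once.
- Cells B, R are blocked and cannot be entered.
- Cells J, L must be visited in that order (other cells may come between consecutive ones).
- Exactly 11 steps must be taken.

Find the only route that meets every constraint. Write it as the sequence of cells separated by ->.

H -> I -> C -> D -> J -> N -> M -> Q -> P -> L -> K -> O

The waypoints must appear in the order J, L, with no cell reused.
Route from H: right 1 to I, up 1 to C, right 1 to D, down 2 to N, left 1 to M, down 1 to Q, left 1 to P, up 1 to L, left 1 to K, down 1 to O — 11 moves in all.
Check: order respected (J at step 4, L at step 9); 11 moves as required.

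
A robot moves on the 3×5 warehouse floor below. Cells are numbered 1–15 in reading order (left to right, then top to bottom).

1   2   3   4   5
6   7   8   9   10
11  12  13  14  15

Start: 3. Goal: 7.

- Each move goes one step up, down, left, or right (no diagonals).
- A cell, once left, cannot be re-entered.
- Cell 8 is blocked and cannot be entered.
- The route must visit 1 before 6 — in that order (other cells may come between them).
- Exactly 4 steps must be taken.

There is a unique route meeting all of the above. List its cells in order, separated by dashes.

The waypoints must appear in the order 1, 6, with no cell reused.
Route from 3: 2× left (reaching 1), down to 6, right to 7 — 4 moves in all.
Check: order respected (1 at step 2, 6 at step 3); 4 moves as required.

3 - 2 - 1 - 6 - 7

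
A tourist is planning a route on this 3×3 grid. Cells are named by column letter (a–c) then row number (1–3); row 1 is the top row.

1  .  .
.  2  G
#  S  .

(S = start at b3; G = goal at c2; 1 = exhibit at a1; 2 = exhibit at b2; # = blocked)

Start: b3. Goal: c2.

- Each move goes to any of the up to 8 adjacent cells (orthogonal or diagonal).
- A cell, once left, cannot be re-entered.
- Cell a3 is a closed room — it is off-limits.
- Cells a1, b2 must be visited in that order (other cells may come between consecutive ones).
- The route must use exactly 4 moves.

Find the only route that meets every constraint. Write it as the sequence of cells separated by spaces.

The waypoints must appear in the order a1, b2, with no cell reused.
Route from b3: up-left 1 to a2, up 1 to a1, down-right 1 to b2, right 1 to c2 — 4 moves in all.
Check: order respected (1 at step 2, 2 at step 3); 4 moves as required.

b3 a2 a1 b2 c2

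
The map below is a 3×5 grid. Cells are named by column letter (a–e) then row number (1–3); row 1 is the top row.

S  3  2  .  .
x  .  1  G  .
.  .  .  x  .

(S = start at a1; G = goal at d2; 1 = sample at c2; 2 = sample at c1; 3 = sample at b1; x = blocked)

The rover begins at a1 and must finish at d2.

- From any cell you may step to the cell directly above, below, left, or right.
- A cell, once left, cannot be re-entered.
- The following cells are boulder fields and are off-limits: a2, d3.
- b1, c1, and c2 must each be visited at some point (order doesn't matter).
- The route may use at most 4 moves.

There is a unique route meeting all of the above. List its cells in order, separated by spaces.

a1 b1 c1 c2 d2

Any route must reach b1, c1, and c2 and still end at d2 within 4 moves, so the order of the required stops is forced.
Route from a1: right 2 to c1, down 1 to c2, right 1 to d2 — 4 moves in all.
Check: all required cells visited; 4 ≤ 4 moves.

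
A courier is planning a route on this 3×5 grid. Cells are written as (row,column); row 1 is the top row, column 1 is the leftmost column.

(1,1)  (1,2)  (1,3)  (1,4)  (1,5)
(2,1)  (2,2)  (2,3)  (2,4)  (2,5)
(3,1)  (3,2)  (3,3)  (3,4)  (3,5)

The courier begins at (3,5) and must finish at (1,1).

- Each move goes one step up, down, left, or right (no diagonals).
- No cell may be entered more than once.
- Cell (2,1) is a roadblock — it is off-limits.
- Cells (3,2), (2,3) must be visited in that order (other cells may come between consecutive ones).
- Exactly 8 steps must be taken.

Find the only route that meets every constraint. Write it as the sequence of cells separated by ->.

(3,5) -> (3,4) -> (3,3) -> (3,2) -> (2,2) -> (2,3) -> (1,3) -> (1,2) -> (1,1)

The waypoints must appear in the order (3,2), (2,3), with no cell reused.
Route from (3,5): 3× left (reaching (3,2)), up to (2,2), right to (2,3), up to (1,3), 2× left (reaching (1,1)) — 8 moves in all.
Check: order respected ((3,2) at step 3, (2,3) at step 5); 8 moves as required.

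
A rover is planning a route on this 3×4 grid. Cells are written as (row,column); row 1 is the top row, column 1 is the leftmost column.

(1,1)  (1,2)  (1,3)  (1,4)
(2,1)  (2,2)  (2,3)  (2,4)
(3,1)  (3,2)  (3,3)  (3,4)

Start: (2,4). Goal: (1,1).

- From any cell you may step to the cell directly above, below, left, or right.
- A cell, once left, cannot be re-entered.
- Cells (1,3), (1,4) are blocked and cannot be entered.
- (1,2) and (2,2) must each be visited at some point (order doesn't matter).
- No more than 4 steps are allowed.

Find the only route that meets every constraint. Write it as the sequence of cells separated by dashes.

(2,4) - (2,3) - (2,2) - (1,2) - (1,1)

Any route must reach (1,2) and (2,2) and still end at (1,1) within 4 moves, so the order of the required stops is forced.
Route from (2,4): 2× left (reaching (2,2)), up to (1,2), left to (1,1) — 4 moves in all.
Check: all required cells visited; 4 ≤ 4 moves.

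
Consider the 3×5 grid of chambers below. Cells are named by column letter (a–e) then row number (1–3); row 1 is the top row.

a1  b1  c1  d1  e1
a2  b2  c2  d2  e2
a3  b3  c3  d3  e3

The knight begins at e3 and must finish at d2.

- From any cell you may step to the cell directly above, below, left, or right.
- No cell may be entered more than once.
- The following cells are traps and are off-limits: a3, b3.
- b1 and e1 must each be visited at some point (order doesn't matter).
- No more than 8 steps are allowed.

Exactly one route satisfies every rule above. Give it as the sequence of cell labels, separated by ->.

e3 -> e2 -> e1 -> d1 -> c1 -> b1 -> b2 -> c2 -> d2

The budget equals the shortest possible length, so every move has to be on a shortest route through the required cells.
Route from e3: 2× up (reaching e1), 3× left (reaching b1), down to b2, 2× right (reaching d2) — 8 moves in all.
Check: all required cells visited; 8 ≤ 8 moves.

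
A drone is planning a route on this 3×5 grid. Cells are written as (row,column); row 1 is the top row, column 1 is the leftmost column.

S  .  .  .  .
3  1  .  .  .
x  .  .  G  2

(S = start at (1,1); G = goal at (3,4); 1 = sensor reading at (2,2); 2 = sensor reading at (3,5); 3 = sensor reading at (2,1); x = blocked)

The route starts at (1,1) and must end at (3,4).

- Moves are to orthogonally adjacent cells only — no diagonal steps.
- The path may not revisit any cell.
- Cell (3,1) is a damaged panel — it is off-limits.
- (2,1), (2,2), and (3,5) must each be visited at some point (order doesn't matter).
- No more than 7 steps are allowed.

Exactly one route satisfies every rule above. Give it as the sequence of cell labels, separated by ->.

(1,1) -> (2,1) -> (2,2) -> (2,3) -> (2,4) -> (2,5) -> (3,5) -> (3,4)

The 7-move cap with required stops at (2,1), (2,2), (3,5) leaves no slack for detours.
Route from (1,1): down 1 to (2,1), right 4 to (2,5), down 1 to (3,5), left 1 to (3,4) — 7 moves in all.
Check: all required cells visited; 7 ≤ 7 moves.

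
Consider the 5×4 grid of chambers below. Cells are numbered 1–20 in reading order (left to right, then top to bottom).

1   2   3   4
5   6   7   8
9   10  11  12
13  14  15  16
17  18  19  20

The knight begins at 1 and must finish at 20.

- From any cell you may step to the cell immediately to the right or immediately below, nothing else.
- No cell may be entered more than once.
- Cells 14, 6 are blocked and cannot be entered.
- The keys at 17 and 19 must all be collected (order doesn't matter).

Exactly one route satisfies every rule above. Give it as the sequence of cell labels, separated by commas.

1, 5, 9, 13, 17, 18, 19, 20

Moves only go right or down, so the column and row indices never decrease.
Route from 1: down 4 to 17, right 3 to 20 — 7 moves in all.
Check: all required cells visited.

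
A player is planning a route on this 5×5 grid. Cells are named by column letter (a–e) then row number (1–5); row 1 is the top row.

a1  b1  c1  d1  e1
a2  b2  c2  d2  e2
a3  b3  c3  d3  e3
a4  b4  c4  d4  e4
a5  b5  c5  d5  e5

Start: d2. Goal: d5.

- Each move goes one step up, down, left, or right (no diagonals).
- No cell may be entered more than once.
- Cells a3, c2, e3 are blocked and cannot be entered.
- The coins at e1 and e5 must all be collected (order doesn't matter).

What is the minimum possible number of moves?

Any route passes through e1 and e5 in some order between d2 and d5. Summing Manhattan distances along each leg and taking the cheapest ordering (d2 → e1 → e5 → d5) gives a lower bound of 2 + 4 + 1 = 7 moves.
That bound ignores the blocked cells. Measuring each leg by the fewest moves that actually steer around them (d2→e1: 2; e1→e5: 6; e5→d5: 1) raises the lower bound to 9.
The shortest route satisfying every rule uses 13 moves: d2 → e2 → e1 → d1 → c1 → b1 → b2 → b3 → b4 → c4 → d4 → e4 → e5 → d5.
The bound of 9 isn't tight here; checking systematically, no route of length 9 through 12 satisfies every constraint (on a 4-connected grid the length of any start-to-goal walk has the same parity as the Manhattan bound, so only lengths 9, 11, 13, … need checking), so 13 is the minimum.

13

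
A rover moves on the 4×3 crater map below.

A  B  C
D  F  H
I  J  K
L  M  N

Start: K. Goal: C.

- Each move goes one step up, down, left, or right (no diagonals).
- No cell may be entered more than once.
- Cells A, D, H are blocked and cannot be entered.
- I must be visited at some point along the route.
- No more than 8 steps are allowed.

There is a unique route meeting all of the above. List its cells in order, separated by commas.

K, N, M, L, I, J, F, B, C

The 8-move cap with required stops at I leaves no slack for detours.
Route from K: down to N, 2× left (reaching L), up to I, right to J, 2× up (reaching B), right to C — 8 moves in all.
Check: all required cells visited; 8 ≤ 8 moves.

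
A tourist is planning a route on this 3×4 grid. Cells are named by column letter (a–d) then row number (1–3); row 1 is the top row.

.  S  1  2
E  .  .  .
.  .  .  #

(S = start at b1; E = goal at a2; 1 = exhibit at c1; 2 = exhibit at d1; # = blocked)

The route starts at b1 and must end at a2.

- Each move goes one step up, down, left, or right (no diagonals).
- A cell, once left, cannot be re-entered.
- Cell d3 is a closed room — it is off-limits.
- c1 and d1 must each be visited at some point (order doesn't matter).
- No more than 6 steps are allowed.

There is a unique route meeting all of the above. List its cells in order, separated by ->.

The 6-move cap with required stops at c1, d1 leaves no slack for detours.
Route from b1: right 2 to d1, down 1 to d2, left 3 to a2 — 6 moves in all.
Check: all required cells visited; 6 ≤ 6 moves.

b1 -> c1 -> d1 -> d2 -> c2 -> b2 -> a2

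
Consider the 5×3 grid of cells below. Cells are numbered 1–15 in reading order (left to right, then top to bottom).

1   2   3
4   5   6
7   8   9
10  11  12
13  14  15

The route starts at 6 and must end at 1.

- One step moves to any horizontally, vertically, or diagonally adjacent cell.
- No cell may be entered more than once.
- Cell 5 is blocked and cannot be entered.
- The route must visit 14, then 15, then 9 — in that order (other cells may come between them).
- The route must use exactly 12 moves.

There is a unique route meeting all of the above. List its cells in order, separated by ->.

The waypoints must appear in the order 14, 15, 9, with no cell reused.
Route from 6: down-left 2 to 10, down 1 to 13, right 2 to 15, up 2 to 9, down-left 1 to 11, up-left 1 to 7, up 1 to 4, up-right 1 to 2, left 1 to 1 — 12 moves in all.
Check: order respected (14 at step 4, 15 at step 5, 9 at step 7); 12 moves as required.

6 -> 8 -> 10 -> 13 -> 14 -> 15 -> 12 -> 9 -> 11 -> 7 -> 4 -> 2 -> 1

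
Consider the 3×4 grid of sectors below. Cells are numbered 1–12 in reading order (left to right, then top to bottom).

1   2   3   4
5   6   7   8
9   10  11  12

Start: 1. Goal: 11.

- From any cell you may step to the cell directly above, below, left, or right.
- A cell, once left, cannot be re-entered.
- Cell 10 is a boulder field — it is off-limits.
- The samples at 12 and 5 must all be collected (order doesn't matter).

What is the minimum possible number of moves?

6

Any route passes through 12 and 5 in some order between 1 and 11. Summing Manhattan distances along each leg and taking the cheapest ordering (1 → 5 → 12 → 11) gives a lower bound of 1 + 4 + 1 = 6 moves.
A route of 6 moves achieves this: 1 → 5 → 6 → 7 → 8 → 12 → 11.
Since 6 matches the lower bound, it is optimal.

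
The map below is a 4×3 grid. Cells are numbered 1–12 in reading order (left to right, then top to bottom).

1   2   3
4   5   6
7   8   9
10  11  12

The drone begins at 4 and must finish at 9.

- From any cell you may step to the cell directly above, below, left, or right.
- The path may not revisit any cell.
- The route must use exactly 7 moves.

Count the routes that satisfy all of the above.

Need simple routes of exactly 7 moves from 4 to 9 (Manhattan distance 3, so 2 moves are spent on a detour and 2 undoing it).
Enumerating: 4 1 2 5 8 11 12 9 | 4 1 2 3 6 5 8 9 | 4 7 10 11 8 5 6 9 | 4 7 8 5 2 3 6 9 | 4 5 8 7 10 11 12 9.
That gives 5 routes.

5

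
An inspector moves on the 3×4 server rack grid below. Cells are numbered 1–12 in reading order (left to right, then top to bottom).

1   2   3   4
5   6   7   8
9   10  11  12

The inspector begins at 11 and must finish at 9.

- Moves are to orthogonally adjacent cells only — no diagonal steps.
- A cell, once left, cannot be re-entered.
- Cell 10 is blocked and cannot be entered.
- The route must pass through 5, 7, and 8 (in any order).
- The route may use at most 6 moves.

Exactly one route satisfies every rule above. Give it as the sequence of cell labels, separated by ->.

11 -> 12 -> 8 -> 7 -> 6 -> 5 -> 9

The 6-move cap with required stops at 5, 7, 8 leaves no slack for detours.
Route from 11: right 1 to 12, up 1 to 8, left 3 to 5, down 1 to 9 — 6 moves in all.
Check: all required cells visited; 6 ≤ 6 moves.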